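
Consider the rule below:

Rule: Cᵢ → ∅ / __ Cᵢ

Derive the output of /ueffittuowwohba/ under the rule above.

/ff/ is a geminate; the first /f/ deletes.
/tt/ is a geminate; the first /t/ deletes.
/ww/ is a geminate; the first /w/ deletes.
Surface form: [uefituowohba].

uefituowohba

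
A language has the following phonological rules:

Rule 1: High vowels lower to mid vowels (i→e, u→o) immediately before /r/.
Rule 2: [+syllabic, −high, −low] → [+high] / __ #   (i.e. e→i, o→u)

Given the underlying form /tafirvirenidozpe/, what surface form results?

taferverenidozpi

Rule 1 (pre-rhotic lowering): /i/ is a high vowel immediately before /r/, so it lowers to [e]. /i/ is a high vowel immediately before /r/, so it lowers to [e]. /tafirvirenidozpe/ → taferverenidozpe.
Rule 2 (final vowel raising): /e/ is a mid vowel in word-final position, so it raises to [i]. /taferverenidozpe/ → taferverenidozpi.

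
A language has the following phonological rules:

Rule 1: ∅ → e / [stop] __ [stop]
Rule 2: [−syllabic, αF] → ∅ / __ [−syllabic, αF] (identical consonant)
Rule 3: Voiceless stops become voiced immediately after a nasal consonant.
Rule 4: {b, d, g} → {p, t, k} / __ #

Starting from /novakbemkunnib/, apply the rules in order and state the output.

novakebemgunip

Rule 1 (stop-cluster e-epenthesis): /k/ and /b/ form a stop–stop cluster, so [e] is inserted between them. /novakbemkunnib/ → novakebemkunnib.
Rule 2 (degemination): /nn/ is a geminate; the first /n/ deletes. /novakebemkunnib/ → novakebemkunib.
Rule 3 (post-nasal voicing): /k/ is a voiceless stop immediately after the nasal /m/, so it voices to [g]. /novakebemkunib/ → novakebemgunib.
Rule 4 (final devoicing): /b/ is a voiced stop in word-final position, so it devoices to [p]. /novakebemgunib/ → novakebemgunip.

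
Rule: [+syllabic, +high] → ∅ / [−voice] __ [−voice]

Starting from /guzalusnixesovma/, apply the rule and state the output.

guzalusnixesovma

No segment of /guzalusnixesovma/ meets the structural description of the rule, so the form surfaces unchanged.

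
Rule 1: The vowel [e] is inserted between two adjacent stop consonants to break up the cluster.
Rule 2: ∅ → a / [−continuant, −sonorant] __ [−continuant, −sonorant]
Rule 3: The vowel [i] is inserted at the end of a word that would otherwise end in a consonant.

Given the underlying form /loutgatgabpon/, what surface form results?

loutegategabeponi

Rule 1 (stop-cluster e-epenthesis): /t/ and /g/ form a stop–stop cluster, so [e] is inserted between them. /t/ and /g/ form a stop–stop cluster, so [e] is inserted between them. /b/ and /p/ form a stop–stop cluster, so [e] is inserted between them. /loutgatgabpon/ → loutegategabepon.
Rule 2 (stop-cluster a-epenthesis): no segment meets the environment; /loutegategabepon/ is unchanged.
Rule 3 (final i-epenthesis): the form ends in the consonant /n/, so [i] is inserted word-finally. /loutegategabepon/ → loutegategabeponi.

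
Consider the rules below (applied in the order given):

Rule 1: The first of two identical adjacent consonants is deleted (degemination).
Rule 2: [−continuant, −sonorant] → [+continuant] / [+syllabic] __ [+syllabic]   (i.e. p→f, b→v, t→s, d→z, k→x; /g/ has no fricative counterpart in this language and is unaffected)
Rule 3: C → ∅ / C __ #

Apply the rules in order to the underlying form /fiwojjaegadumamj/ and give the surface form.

fiwojaegazumam

Rule 1 (degemination): /jj/ is a geminate; the first /j/ deletes. /fiwojjaegadumamj/ → fiwojaegadumamj.
Rule 2 (intervocalic spirantization): /d/ is a stop between vowels /a/ and /u/, so it spirantizes to the fricative [z]. /fiwojaegadumamj/ → fiwojaegazumamj.
Rule 3 (final cluster simplification): /j/ is the second consonant of a word-final cluster /mj/, so it deletes. /fiwojaegazumamj/ → fiwojaegazumam.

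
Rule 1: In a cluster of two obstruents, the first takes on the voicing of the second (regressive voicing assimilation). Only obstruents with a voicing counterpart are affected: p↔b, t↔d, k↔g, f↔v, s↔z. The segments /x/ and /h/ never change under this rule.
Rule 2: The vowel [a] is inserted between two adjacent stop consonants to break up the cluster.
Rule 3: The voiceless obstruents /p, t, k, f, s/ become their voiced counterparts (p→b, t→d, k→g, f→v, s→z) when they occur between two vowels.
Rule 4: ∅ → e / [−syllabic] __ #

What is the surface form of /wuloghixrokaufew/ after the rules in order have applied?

Rule 1 (regressive voicing assimilation): /g/ precedes the voiceless obstruent /h/, so it devoices to [k] by assimilation. /wuloghixrokaufew/ → wulokhixrokaufew.
Rule 2 (stop-cluster a-epenthesis): no segment meets the environment; /wulokhixrokaufew/ is unchanged.
Rule 3 (intervocalic voicing): /k/ is a voiceless obstruent between vowels /o/ and /a/, so it voices to [g]. /f/ is a voiceless obstruent between vowels /u/ and /e/, so it voices to [v]. /wulokhixrokaufew/ → wulokhixrogauvew.
Rule 4 (final e-epenthesis): the form ends in the consonant /w/, so [e] is inserted word-finally. /wulokhixrogauvew/ → wulokhixrogauvewe.

wulokhixrogauvewe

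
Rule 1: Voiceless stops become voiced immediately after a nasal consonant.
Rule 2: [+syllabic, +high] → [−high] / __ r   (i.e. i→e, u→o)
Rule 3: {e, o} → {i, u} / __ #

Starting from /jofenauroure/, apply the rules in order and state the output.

jofenaoroori

Rule 1 (post-nasal voicing): no segment meets the environment; /jofenauroure/ is unchanged.
Rule 2 (pre-rhotic lowering): /u/ is a high vowel immediately before /r/, so it lowers to [o]. /u/ is a high vowel immediately before /r/, so it lowers to [o]. /jofenauroure/ → jofenaoroore.
Rule 3 (final vowel raising): /e/ is a mid vowel in word-final position, so it raises to [i]. /jofenaoroore/ → jofenaoroori.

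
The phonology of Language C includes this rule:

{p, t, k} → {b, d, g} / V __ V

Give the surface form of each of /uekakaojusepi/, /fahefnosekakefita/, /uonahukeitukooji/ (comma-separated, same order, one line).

/uekakaojusepi/: /k/ is a voiceless stop between vowels /e/ and /a/, so it voices to [g]. /k/ is a voiceless stop between vowels /a/ and /a/, so it voices to [g]. /p/ is a voiceless stop between vowels /e/ and /i/, so it voices to [b]. → [uegagaojusebi].
/fahefnosekakefita/: /k/ is a voiceless stop between vowels /e/ and /a/, so it voices to [g]. /k/ is a voiceless stop between vowels /a/ and /e/, so it voices to [g]. /t/ is a voiceless stop between vowels /i/ and /a/, so it voices to [d]. → [fahefnosegagefida].
/uonahukeitukooji/: /k/ is a voiceless stop between vowels /u/ and /e/, so it voices to [g]. /t/ is a voiceless stop between vowels /i/ and /u/, so it voices to [d]. /k/ is a voiceless stop between vowels /u/ and /o/, so it voices to [g]. → [uonahugeidugooji].

uegagaojusebi, fahefnosegagefida, uonahugeidugooji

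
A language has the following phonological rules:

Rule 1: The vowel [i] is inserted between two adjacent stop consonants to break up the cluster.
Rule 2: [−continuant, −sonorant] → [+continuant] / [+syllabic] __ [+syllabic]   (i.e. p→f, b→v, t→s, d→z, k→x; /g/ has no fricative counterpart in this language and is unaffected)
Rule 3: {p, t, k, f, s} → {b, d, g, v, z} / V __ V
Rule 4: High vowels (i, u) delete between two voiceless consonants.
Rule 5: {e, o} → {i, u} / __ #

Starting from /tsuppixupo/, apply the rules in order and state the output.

tsuvivixuvu

Rule 1 (stop-cluster i-epenthesis): /p/ and /p/ form a stop–stop cluster, so [i] is inserted between them. /tsuppixupo/ → tsupipixupo.
Rule 2 (intervocalic spirantization): /p/ is a stop between vowels /u/ and /i/, so it spirantizes to the fricative [f]. /p/ is a stop between vowels /i/ and /i/, so it spirantizes to the fricative [f]. /p/ is a stop between vowels /u/ and /o/, so it spirantizes to the fricative [f]. /tsupipixupo/ → tsufifixufo.
Rule 3 (intervocalic voicing): /f/ is a voiceless obstruent between vowels /u/ and /i/, so it voices to [v]. /f/ is a voiceless obstruent between vowels /i/ and /i/, so it voices to [v]. /f/ is a voiceless obstruent between vowels /u/ and /o/, so it voices to [v]. /tsufifixufo/ → tsuvivixuvo.
Rule 4 (high vowel syncope): no segment meets the environment; /tsuvivixuvo/ is unchanged.
Rule 5 (final vowel raising): /o/ is a mid vowel in word-final position, so it raises to [u]. /tsuvivixuvo/ → tsuvivixuvu.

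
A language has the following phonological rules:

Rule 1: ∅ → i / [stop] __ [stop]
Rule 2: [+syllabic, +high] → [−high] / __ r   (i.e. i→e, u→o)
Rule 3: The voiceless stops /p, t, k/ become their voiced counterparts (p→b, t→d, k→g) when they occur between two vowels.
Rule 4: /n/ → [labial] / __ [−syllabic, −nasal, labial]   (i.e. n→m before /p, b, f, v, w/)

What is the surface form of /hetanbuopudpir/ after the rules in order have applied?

Rule 1 (stop-cluster i-epenthesis): /d/ and /p/ form a stop–stop cluster, so [i] is inserted between them. /hetanbuopudpir/ → hetanbuopudipir.
Rule 2 (pre-rhotic lowering): /i/ is a high vowel immediately before /r/, so it lowers to [e]. /hetanbuopudipir/ → hetanbuopudiper.
Rule 3 (intervocalic voicing): /t/ is a voiceless stop between vowels /e/ and /a/, so it voices to [d]. /p/ is a voiceless stop between vowels /o/ and /u/, so it voices to [b]. /p/ is a voiceless stop between vowels /i/ and /e/, so it voices to [b]. /hetanbuopudiper/ → hedanbuobudiber.
Rule 4 (nasal place assimilation): /n/ precedes the labial consonant /b/, so it assimilates in place to [m]. /hedanbuobudiber/ → hedambuobudiber.

hedambuobudiber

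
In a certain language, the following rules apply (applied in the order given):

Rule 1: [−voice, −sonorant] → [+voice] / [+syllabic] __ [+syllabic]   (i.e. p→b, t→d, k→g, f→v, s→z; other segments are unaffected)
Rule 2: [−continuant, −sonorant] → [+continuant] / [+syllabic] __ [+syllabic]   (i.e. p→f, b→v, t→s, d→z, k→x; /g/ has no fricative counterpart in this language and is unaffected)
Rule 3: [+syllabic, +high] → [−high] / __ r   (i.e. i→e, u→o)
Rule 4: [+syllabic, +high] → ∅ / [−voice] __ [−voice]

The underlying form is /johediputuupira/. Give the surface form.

johezivuzuuvera

Rule 1 (intervocalic voicing): /p/ is a voiceless obstruent between vowels /i/ and /u/, so it voices to [b]. /t/ is a voiceless obstruent between vowels /u/ and /u/, so it voices to [d]. /p/ is a voiceless obstruent between vowels /u/ and /i/, so it voices to [b]. /johediputuupira/ → johedibuduubira.
Rule 2 (intervocalic spirantization): /d/ is a stop between vowels /e/ and /i/, so it spirantizes to the fricative [z]. /b/ is a stop between vowels /i/ and /u/, so it spirantizes to the fricative [v]. /d/ is a stop between vowels /u/ and /u/, so it spirantizes to the fricative [z]. /b/ is a stop between vowels /u/ and /i/, so it spirantizes to the fricative [v]. /johedibuduubira/ → johezivuzuuvira.
Rule 3 (pre-rhotic lowering): /i/ is a high vowel immediately before /r/, so it lowers to [e]. /johezivuzuuvira/ → johezivuzuuvera.
Rule 4 (high vowel syncope): no segment meets the environment; /johezivuzuuvera/ is unchanged.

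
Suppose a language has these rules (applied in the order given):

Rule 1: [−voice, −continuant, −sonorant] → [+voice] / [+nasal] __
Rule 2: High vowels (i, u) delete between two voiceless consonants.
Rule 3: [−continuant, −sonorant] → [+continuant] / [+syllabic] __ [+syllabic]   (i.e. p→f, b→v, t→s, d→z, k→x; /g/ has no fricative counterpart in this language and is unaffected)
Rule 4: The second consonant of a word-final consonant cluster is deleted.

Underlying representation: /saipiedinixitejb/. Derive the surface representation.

Rule 1 (post-nasal voicing): no segment meets the environment; /saipiedinixitejb/ is unchanged.
Rule 2 (high vowel syncope): /i/ is a high vowel flanked by voiceless consonants /x/ and /t/, so it deletes. /saipiedinixitejb/ → saipiedinixtejb.
Rule 3 (intervocalic spirantization): /p/ is a stop between vowels /i/ and /i/, so it spirantizes to the fricative [f]. /d/ is a stop between vowels /e/ and /i/, so it spirantizes to the fricative [z]. /saipiedinixtejb/ → saifiezinixtejb.
Rule 4 (final cluster simplification): /b/ is the second consonant of a word-final cluster /jb/, so it deletes. /saifiezinixtejb/ → saifiezinixtej.

saifiezinixtej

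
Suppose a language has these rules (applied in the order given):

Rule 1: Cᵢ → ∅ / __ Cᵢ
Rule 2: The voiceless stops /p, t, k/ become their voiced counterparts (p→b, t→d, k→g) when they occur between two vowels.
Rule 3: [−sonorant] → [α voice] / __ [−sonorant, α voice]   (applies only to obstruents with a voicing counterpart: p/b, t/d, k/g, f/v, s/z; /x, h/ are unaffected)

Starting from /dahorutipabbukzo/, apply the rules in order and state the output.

Rule 1 (degemination): /bb/ is a geminate; the first /b/ deletes. /dahorutipabbukzo/ → dahorutipabukzo.
Rule 2 (intervocalic voicing): /t/ is a voiceless stop between vowels /u/ and /i/, so it voices to [d]. /p/ is a voiceless stop between vowels /i/ and /a/, so it voices to [b]. /dahorutipabukzo/ → dahorudibabukzo.
Rule 3 (regressive voicing assimilation): /k/ precedes the voiced obstruent /z/, so it voices to [g] by assimilation. /dahorudibabukzo/ → dahorudibabugzo.

dahorudibabugzo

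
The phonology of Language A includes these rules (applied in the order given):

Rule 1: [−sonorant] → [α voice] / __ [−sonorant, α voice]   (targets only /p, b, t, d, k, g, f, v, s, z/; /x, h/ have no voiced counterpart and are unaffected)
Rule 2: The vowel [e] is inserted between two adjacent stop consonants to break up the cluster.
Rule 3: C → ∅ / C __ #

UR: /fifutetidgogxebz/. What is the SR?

fifutetidegokxeb

Rule 1 (regressive voicing assimilation): /g/ precedes the voiceless obstruent /x/, so it devoices to [k] by assimilation. /fifutetidgogxebz/ → fifutetidgokxebz.
Rule 2 (stop-cluster e-epenthesis): /d/ and /g/ form a stop–stop cluster, so [e] is inserted between them. /fifutetidgokxebz/ → fifutetidegokxebz.
Rule 3 (final cluster simplification): /z/ is the second consonant of a word-final cluster /bz/, so it deletes. /fifutetidegokxebz/ → fifutetidegokxeb.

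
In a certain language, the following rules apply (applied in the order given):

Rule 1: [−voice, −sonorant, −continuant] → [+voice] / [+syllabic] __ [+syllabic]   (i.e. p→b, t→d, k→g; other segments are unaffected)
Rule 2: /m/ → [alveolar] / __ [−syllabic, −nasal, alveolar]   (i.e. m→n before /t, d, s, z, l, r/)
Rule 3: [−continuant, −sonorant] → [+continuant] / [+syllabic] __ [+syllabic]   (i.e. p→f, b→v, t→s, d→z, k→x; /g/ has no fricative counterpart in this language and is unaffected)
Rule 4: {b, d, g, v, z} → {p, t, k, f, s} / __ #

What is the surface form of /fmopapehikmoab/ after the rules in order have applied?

fmovavehikmoap

Rule 1 (intervocalic voicing): /p/ is a voiceless stop between vowels /o/ and /a/, so it voices to [b]. /p/ is a voiceless stop between vowels /a/ and /e/, so it voices to [b]. /fmopapehikmoab/ → fmobabehikmoab.
Rule 2 (nasal place assimilation): no segment meets the environment; /fmobabehikmoab/ is unchanged.
Rule 3 (intervocalic spirantization): /b/ is a stop between vowels /o/ and /a/, so it spirantizes to the fricative [v]. /b/ is a stop between vowels /a/ and /e/, so it spirantizes to the fricative [v]. /fmobabehikmoab/ → fmovavehikmoab.
Rule 4 (final devoicing): /b/ is a voiced obstruent in word-final position, so it devoices to [p]. /fmovavehikmoab/ → fmovavehikmoap.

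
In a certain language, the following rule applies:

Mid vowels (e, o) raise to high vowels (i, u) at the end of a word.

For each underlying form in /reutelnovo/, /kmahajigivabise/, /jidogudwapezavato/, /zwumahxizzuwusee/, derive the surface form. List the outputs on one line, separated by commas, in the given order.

/reutelnovo/: /o/ is a mid vowel in word-final position, so it raises to [u]. → [reutelnovu].
/kmahajigivabise/: /e/ is a mid vowel in word-final position, so it raises to [i]. → [kmahajigivabisi].
/jidogudwapezavato/: /o/ is a mid vowel in word-final position, so it raises to [u]. → [jidogudwapezavatu].
/zwumahxizzuwusee/: /e/ is a mid vowel in word-final position, so it raises to [i]. → [zwumahxizzuwusei].

reutelnovu, kmahajigivabisi, jidogudwapezavatu, zwumahxizzuwusei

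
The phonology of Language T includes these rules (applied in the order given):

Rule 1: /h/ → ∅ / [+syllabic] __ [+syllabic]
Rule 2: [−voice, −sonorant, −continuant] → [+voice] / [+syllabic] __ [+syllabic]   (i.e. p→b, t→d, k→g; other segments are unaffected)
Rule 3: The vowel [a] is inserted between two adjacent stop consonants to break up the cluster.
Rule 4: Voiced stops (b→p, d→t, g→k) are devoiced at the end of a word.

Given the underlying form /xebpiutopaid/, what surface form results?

xebapiudobait

Rule 1 (intervocalic h-deletion): no segment meets the environment; /xebpiutopaid/ is unchanged.
Rule 2 (intervocalic voicing): /t/ is a voiceless stop between vowels /u/ and /o/, so it voices to [d]. /p/ is a voiceless stop between vowels /o/ and /a/, so it voices to [b]. /xebpiutopaid/ → xebpiudobaid.
Rule 3 (stop-cluster a-epenthesis): /b/ and /p/ form a stop–stop cluster, so [a] is inserted between them. /xebpiudobaid/ → xebapiudobaid.
Rule 4 (final devoicing): /d/ is a voiced stop in word-final position, so it devoices to [t]. /xebapiudobaid/ → xebapiudobait.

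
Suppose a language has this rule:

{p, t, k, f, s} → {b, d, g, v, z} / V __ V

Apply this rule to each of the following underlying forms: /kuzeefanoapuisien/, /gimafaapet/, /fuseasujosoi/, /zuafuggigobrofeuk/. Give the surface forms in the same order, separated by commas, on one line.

/kuzeefanoapuisien/: /f/ is a voiceless obstruent between vowels /e/ and /a/, so it voices to [v]. /p/ is a voiceless obstruent between vowels /a/ and /u/, so it voices to [b]. /s/ is a voiceless obstruent between vowels /i/ and /i/, so it voices to [z]. → [kuzeevanoabuizien].
/gimafaapet/: /f/ is a voiceless obstruent between vowels /a/ and /a/, so it voices to [v]. /p/ is a voiceless obstruent between vowels /a/ and /e/, so it voices to [b]. → [gimavaabet].
/fuseasujosoi/: /s/ is a voiceless obstruent between vowels /u/ and /e/, so it voices to [z]. /s/ is a voiceless obstruent between vowels /a/ and /u/, so it voices to [z]. /s/ is a voiceless obstruent between vowels /o/ and /o/, so it voices to [z]. → [fuzeazujozoi].
/zuafuggigobrofeuk/: /f/ is a voiceless obstruent between vowels /a/ and /u/, so it voices to [v]. /f/ is a voiceless obstruent between vowels /o/ and /e/, so it voices to [v]. → [zuavuggigobroveuk].

kuzeevanoabuizien, gimavaabet, fuzeazujozoi, zuavuggigobroveuk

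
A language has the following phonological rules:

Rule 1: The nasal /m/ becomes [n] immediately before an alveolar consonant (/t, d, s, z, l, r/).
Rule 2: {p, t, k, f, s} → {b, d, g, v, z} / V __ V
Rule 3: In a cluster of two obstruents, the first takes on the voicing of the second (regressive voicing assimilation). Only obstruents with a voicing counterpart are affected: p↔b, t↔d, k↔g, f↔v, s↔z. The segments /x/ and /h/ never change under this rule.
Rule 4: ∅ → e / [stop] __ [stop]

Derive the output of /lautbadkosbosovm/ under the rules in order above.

laudebatekozbozovm

Rule 1 (nasal place assimilation): no segment meets the environment; /lautbadkosbosovm/ is unchanged.
Rule 2 (intervocalic voicing): /s/ is a voiceless obstruent between vowels /o/ and /o/, so it voices to [z]. /lautbadkosbosovm/ → lautbadkosbozovm.
Rule 3 (regressive voicing assimilation): /t/ precedes the voiced obstruent /b/, so it voices to [d] by assimilation. /d/ precedes the voiceless obstruent /k/, so it devoices to [t] by assimilation. /s/ precedes the voiced obstruent /b/, so it voices to [z] by assimilation. /lautbadkosbozovm/ → laudbatkozbozovm.
Rule 4 (stop-cluster e-epenthesis): /d/ and /b/ form a stop–stop cluster, so [e] is inserted between them. /t/ and /k/ form a stop–stop cluster, so [e] is inserted between them. /laudbatkozbozovm/ → laudebatekozbozovm.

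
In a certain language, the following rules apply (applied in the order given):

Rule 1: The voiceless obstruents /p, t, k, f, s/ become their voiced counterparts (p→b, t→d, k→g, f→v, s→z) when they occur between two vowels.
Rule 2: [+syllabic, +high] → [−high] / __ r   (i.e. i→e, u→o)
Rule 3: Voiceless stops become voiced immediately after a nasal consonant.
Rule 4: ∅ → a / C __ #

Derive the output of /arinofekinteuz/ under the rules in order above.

arinovegindeuza

Rule 1 (intervocalic voicing): /f/ is a voiceless obstruent between vowels /o/ and /e/, so it voices to [v]. /k/ is a voiceless obstruent between vowels /e/ and /i/, so it voices to [g]. /arinofekinteuz/ → arinoveginteuz.
Rule 2 (pre-rhotic lowering): no segment meets the environment; /arinoveginteuz/ is unchanged.
Rule 3 (post-nasal voicing): /t/ is a voiceless stop immediately after the nasal /n/, so it voices to [d]. /arinoveginteuz/ → arinovegindeuz.
Rule 4 (final a-epenthesis): the form ends in the consonant /z/, so [a] is inserted word-finally. /arinovegindeuz/ → arinovegindeuza.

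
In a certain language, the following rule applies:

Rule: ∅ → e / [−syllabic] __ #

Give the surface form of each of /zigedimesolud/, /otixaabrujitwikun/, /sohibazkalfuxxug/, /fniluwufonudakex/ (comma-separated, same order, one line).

/zigedimesolud/: the form ends in the consonant /d/, so [e] is inserted word-finally. → [zigedimesolude].
/otixaabrujitwikun/: the form ends in the consonant /n/, so [e] is inserted word-finally. → [otixaabrujitwikune].
/sohibazkalfuxxug/: the form ends in the consonant /g/, so [e] is inserted word-finally. → [sohibazkalfuxxuge].
/fniluwufonudakex/: the form ends in the consonant /x/, so [e] is inserted word-finally. → [fniluwufonudakexe].

zigedimesolude, otixaabrujitwikune, sohibazkalfuxxuge, fniluwufonudakexe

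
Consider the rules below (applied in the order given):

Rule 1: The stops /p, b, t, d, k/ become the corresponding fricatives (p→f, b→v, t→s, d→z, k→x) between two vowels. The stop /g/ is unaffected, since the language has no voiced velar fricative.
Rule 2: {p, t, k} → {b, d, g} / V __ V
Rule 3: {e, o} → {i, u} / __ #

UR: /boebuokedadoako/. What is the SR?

boevuoxezazoaxu

Rule 1 (intervocalic spirantization): /b/ is a stop between vowels /e/ and /u/, so it spirantizes to the fricative [v]. /k/ is a stop between vowels /o/ and /e/, so it spirantizes to the fricative [x]. /d/ is a stop between vowels /e/ and /a/, so it spirantizes to the fricative [z]. /d/ is a stop between vowels /a/ and /o/, so it spirantizes to the fricative [z]. /k/ is a stop between vowels /a/ and /o/, so it spirantizes to the fricative [x]. /boebuokedadoako/ → boevuoxezazoaxo.
Rule 2 (intervocalic voicing): no segment meets the environment; /boevuoxezazoaxo/ is unchanged.
Rule 3 (final vowel raising): /o/ is a mid vowel in word-final position, so it raises to [u]. /boevuoxezazoaxo/ → boevuoxezazoaxu.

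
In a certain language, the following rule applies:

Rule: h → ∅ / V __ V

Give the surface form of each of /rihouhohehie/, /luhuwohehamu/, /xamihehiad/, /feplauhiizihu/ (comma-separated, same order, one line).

riouoeie, luuwoeamu, xamieiad, feplauiiziu

/rihouhohehie/: /h/ occurs between vowels /i/ and /o/, so it deletes. /h/ occurs between vowels /u/ and /o/, so it deletes. /h/ occurs between vowels /o/ and /e/, so it deletes. /h/ occurs between vowels /e/ and /i/, so it deletes. → [riouoeie].
/luhuwohehamu/: /h/ occurs between vowels /u/ and /u/, so it deletes. /h/ occurs between vowels /o/ and /e/, so it deletes. /h/ occurs between vowels /e/ and /a/, so it deletes. → [luuwoeamu].
/xamihehiad/: /h/ occurs between vowels /i/ and /e/, so it deletes. /h/ occurs between vowels /e/ and /i/, so it deletes. → [xamieiad].
/feplauhiizihu/: /h/ occurs between vowels /u/ and /i/, so it deletes. /h/ occurs between vowels /i/ and /u/, so it deletes. → [feplauiiziu].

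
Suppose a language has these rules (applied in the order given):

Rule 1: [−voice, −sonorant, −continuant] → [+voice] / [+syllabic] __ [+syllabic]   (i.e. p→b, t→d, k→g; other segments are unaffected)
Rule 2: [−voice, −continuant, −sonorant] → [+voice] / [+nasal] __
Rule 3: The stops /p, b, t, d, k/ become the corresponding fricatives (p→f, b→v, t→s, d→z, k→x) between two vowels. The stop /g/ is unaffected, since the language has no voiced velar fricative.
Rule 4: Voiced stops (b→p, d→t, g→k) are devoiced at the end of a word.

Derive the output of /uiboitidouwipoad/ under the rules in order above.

uivoizizouwivoat

Rule 1 (intervocalic voicing): /t/ is a voiceless stop between vowels /i/ and /i/, so it voices to [d]. /p/ is a voiceless stop between vowels /i/ and /o/, so it voices to [b]. /uiboitidouwipoad/ → uiboididouwiboad.
Rule 2 (post-nasal voicing): no segment meets the environment; /uiboididouwiboad/ is unchanged.
Rule 3 (intervocalic spirantization): /b/ is a stop between vowels /i/ and /o/, so it spirantizes to the fricative [v]. /d/ is a stop between vowels /i/ and /i/, so it spirantizes to the fricative [z]. /d/ is a stop between vowels /i/ and /o/, so it spirantizes to the fricative [z]. /b/ is a stop between vowels /i/ and /o/, so it spirantizes to the fricative [v]. /uiboididouwiboad/ → uivoizizouwivoad.
Rule 4 (final devoicing): /d/ is a voiced stop in word-final position, so it devoices to [t]. /uivoizizouwivoad/ → uivoizizouwivoat.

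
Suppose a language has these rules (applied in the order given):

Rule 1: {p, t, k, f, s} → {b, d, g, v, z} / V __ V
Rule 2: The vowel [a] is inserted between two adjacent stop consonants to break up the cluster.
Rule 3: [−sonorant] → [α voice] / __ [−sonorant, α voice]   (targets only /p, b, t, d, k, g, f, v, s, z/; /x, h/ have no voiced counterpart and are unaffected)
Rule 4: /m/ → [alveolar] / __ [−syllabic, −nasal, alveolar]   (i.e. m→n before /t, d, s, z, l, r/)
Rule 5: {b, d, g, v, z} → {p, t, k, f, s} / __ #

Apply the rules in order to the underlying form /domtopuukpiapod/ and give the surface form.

Rule 1 (intervocalic voicing): /p/ is a voiceless obstruent between vowels /o/ and /u/, so it voices to [b]. /p/ is a voiceless obstruent between vowels /a/ and /o/, so it voices to [b]. /domtopuukpiapod/ → domtobuukpiabod.
Rule 2 (stop-cluster a-epenthesis): /k/ and /p/ form a stop–stop cluster, so [a] is inserted between them. /domtobuukpiabod/ → domtobuukapiabod.
Rule 3 (regressive voicing assimilation): no segment meets the environment; /domtobuukapiabod/ is unchanged.
Rule 4 (nasal place assimilation): /m/ precedes the alveolar consonant /t/, so it assimilates in place to [n]. /domtobuukapiabod/ → dontobuukapiabod.
Rule 5 (final devoicing): /d/ is a voiced obstruent in word-final position, so it devoices to [t]. /dontobuukapiabod/ → dontobuukapiabot.

dontobuukapiabot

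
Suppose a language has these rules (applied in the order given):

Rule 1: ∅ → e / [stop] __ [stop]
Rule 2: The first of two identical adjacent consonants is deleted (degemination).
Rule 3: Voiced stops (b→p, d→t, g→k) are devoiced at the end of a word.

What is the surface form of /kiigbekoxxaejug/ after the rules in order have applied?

kiigebekoxaejuk

Rule 1 (stop-cluster e-epenthesis): /g/ and /b/ form a stop–stop cluster, so [e] is inserted between them. /kiigbekoxxaejug/ → kiigebekoxxaejug.
Rule 2 (degemination): /xx/ is a geminate; the first /x/ deletes. /kiigebekoxxaejug/ → kiigebekoxaejug.
Rule 3 (final devoicing): /g/ is a voiced stop in word-final position, so it devoices to [k]. /kiigebekoxaejug/ → kiigebekoxaejuk.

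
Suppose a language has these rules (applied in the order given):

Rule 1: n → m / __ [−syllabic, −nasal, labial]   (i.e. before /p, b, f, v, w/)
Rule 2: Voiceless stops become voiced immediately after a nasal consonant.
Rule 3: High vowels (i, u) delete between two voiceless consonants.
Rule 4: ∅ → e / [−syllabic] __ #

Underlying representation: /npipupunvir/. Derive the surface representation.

Rule 1 (nasal place assimilation): /n/ precedes the labial consonant /p/, so it assimilates in place to [m]. /n/ precedes the labial consonant /v/, so it assimilates in place to [m]. /npipupunvir/ → mpipupumvir.
Rule 2 (post-nasal voicing): /p/ is a voiceless stop immediately after the nasal /m/, so it voices to [b]. /mpipupumvir/ → mbipupumvir.
Rule 3 (high vowel syncope): /u/ is a high vowel flanked by voiceless consonants /p/ and /p/, so it deletes. /mbipupumvir/ → mbippumvir.
Rule 4 (final e-epenthesis): the form ends in the consonant /r/, so [e] is inserted word-finally. /mbippumvir/ → mbippumvire.

mbippumvire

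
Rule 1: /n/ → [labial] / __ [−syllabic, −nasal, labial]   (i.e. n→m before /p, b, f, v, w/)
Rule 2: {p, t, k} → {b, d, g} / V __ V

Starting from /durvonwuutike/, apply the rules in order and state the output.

durvomwuudige

Rule 1 (nasal place assimilation): /n/ precedes the labial consonant /w/, so it assimilates in place to [m]. /durvonwuutike/ → durvomwuutike.
Rule 2 (intervocalic voicing): /t/ is a voiceless stop between vowels /u/ and /i/, so it voices to [d]. /k/ is a voiceless stop between vowels /i/ and /e/, so it voices to [g]. /durvomwuutike/ → durvomwuudige.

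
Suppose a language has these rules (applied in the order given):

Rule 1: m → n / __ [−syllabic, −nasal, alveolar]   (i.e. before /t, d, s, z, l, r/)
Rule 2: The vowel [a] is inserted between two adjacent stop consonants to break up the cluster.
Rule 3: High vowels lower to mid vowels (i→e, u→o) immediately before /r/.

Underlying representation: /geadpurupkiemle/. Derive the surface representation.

geadaporupakienle

Rule 1 (nasal place assimilation): /m/ precedes the alveolar consonant /l/, so it assimilates in place to [n]. /geadpurupkiemle/ → geadpurupkienle.
Rule 2 (stop-cluster a-epenthesis): /d/ and /p/ form a stop–stop cluster, so [a] is inserted between them. /p/ and /k/ form a stop–stop cluster, so [a] is inserted between them. /geadpurupkienle/ → geadapurupakienle.
Rule 3 (pre-rhotic lowering): /u/ is a high vowel immediately before /r/, so it lowers to [o]. /geadapurupakienle/ → geadaporupakienle.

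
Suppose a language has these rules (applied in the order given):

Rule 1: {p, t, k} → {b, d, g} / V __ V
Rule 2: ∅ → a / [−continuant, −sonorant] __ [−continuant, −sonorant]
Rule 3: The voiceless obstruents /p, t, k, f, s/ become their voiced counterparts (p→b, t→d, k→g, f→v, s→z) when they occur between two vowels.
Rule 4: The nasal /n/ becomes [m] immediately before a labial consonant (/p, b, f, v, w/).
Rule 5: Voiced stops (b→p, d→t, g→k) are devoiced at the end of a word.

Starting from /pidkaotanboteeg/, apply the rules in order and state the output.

Rule 1 (intervocalic voicing): /t/ is a voiceless stop between vowels /o/ and /a/, so it voices to [d]. /t/ is a voiceless stop between vowels /o/ and /e/, so it voices to [d]. /pidkaotanboteeg/ → pidkaodanbodeeg.
Rule 2 (stop-cluster a-epenthesis): /d/ and /k/ form a stop–stop cluster, so [a] is inserted between them. /pidkaodanbodeeg/ → pidakaodanbodeeg.
Rule 3 (intervocalic voicing): /k/ is a voiceless obstruent between vowels /a/ and /a/, so it voices to [g]. /pidakaodanbodeeg/ → pidagaodanbodeeg.
Rule 4 (nasal place assimilation): /n/ precedes the labial consonant /b/, so it assimilates in place to [m]. /pidagaodanbodeeg/ → pidagaodambodeeg.
Rule 5 (final devoicing): /g/ is a voiced stop in word-final position, so it devoices to [k]. /pidagaodambodeeg/ → pidagaodambodeek.

pidagaodambodeek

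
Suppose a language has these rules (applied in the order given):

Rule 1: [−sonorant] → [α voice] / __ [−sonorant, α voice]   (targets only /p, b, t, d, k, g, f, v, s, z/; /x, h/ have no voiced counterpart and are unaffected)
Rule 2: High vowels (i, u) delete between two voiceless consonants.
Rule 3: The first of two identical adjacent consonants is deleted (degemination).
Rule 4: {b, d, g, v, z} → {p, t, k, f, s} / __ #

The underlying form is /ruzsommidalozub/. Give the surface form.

rusomidalozup

Rule 1 (regressive voicing assimilation): /z/ precedes the voiceless obstruent /s/, so it devoices to [s] by assimilation. /ruzsommidalozub/ → russommidalozub.
Rule 2 (high vowel syncope): no segment meets the environment; /russommidalozub/ is unchanged.
Rule 3 (degemination): /ss/ is a geminate; the first /s/ deletes. /mm/ is a geminate; the first /m/ deletes. /russommidalozub/ → rusomidalozub.
Rule 4 (final devoicing): /b/ is a voiced obstruent in word-final position, so it devoices to [p]. /rusomidalozub/ → rusomidalozup.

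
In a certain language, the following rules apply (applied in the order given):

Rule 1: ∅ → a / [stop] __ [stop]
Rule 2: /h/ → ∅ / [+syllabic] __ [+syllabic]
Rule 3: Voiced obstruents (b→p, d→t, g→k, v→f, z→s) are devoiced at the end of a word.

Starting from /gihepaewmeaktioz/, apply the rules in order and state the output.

Rule 1 (stop-cluster a-epenthesis): /k/ and /t/ form a stop–stop cluster, so [a] is inserted between them. /gihepaewmeaktioz/ → gihepaewmeakatioz.
Rule 2 (intervocalic h-deletion): /h/ occurs between vowels /i/ and /e/, so it deletes. /gihepaewmeakatioz/ → giepaewmeakatioz.
Rule 3 (final devoicing): /z/ is a voiced obstruent in word-final position, so it devoices to [s]. /giepaewmeakatioz/ → giepaewmeakatios.

giepaewmeakatios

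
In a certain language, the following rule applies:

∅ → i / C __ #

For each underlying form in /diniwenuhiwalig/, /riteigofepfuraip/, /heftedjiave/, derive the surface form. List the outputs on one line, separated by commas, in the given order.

/diniwenuhiwalig/: the form ends in the consonant /g/, so [i] is inserted word-finally. → [diniwenuhiwaligi].
/riteigofepfuraip/: the form ends in the consonant /p/, so [i] is inserted word-finally. → [riteigofepfuraipi].
/heftedjiave/: the rule's environment is not met; surfaces unchanged as [heftedjiave].

diniwenuhiwaligi, riteigofepfuraipi, heftedjiave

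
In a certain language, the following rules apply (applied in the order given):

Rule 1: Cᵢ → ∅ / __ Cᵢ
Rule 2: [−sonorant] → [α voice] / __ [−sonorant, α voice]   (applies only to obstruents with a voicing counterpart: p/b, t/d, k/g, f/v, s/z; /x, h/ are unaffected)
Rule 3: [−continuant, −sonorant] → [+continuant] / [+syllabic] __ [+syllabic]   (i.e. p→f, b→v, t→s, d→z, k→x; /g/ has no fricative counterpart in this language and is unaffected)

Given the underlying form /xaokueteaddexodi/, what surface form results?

Rule 1 (degemination): /dd/ is a geminate; the first /d/ deletes. /xaokueteaddexodi/ → xaokueteadexodi.
Rule 2 (regressive voicing assimilation): no segment meets the environment; /xaokueteadexodi/ is unchanged.
Rule 3 (intervocalic spirantization): /k/ is a stop between vowels /o/ and /u/, so it spirantizes to the fricative [x]. /t/ is a stop between vowels /e/ and /e/, so it spirantizes to the fricative [s]. /d/ is a stop between vowels /a/ and /e/, so it spirantizes to the fricative [z]. /d/ is a stop between vowels /o/ and /i/, so it spirantizes to the fricative [z]. /xaokueteadexodi/ → xaoxueseazexozi.

xaoxueseazexozi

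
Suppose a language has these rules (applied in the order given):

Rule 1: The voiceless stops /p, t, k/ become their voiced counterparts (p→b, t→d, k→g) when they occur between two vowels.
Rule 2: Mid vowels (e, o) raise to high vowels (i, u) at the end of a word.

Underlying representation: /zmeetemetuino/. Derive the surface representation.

Rule 1 (intervocalic voicing): /t/ is a voiceless stop between vowels /e/ and /e/, so it voices to [d]. /t/ is a voiceless stop between vowels /e/ and /u/, so it voices to [d]. /zmeetemetuino/ → zmeedemeduino.
Rule 2 (final vowel raising): /o/ is a mid vowel in word-final position, so it raises to [u]. /zmeedemeduino/ → zmeedemeduinu.

zmeedemeduinu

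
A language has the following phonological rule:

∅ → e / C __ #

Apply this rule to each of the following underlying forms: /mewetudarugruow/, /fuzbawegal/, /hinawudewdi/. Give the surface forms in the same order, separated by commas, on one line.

mewetudarugruowe, fuzbawegale, hinawudewdi

/mewetudarugruow/: the form ends in the consonant /w/, so [e] is inserted word-finally. → [mewetudarugruowe].
/fuzbawegal/: the form ends in the consonant /l/, so [e] is inserted word-finally. → [fuzbawegale].
/hinawudewdi/: the rule's environment is not met; surfaces unchanged as [hinawudewdi].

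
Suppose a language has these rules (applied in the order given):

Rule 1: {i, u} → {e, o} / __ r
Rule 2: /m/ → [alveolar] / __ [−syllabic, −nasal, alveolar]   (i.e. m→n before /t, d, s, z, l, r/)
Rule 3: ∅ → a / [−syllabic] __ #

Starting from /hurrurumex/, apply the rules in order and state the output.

horrorumexa

Rule 1 (pre-rhotic lowering): /u/ is a high vowel immediately before /r/, so it lowers to [o]. /u/ is a high vowel immediately before /r/, so it lowers to [o]. /hurrurumex/ → horrorumex.
Rule 2 (nasal place assimilation): no segment meets the environment; /horrorumex/ is unchanged.
Rule 3 (final a-epenthesis): the form ends in the consonant /x/, so [a] is inserted word-finally. /horrorumex/ → horrorumexa.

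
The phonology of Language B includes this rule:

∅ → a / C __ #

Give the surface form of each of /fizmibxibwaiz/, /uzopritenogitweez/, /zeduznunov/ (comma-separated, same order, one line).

/fizmibxibwaiz/: the form ends in the consonant /z/, so [a] is inserted word-finally. → [fizmibxibwaiza].
/uzopritenogitweez/: the form ends in the consonant /z/, so [a] is inserted word-finally. → [uzopritenogitweeza].
/zeduznunov/: the form ends in the consonant /v/, so [a] is inserted word-finally. → [zeduznunova].

fizmibxibwaiza, uzopritenogitweeza, zeduznunova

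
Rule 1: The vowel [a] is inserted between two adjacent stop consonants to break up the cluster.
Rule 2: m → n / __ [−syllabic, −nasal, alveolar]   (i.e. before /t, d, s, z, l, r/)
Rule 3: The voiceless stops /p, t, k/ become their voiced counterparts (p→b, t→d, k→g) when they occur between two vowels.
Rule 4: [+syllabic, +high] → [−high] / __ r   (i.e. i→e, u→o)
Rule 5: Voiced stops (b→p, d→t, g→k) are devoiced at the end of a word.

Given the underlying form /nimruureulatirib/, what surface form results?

Rule 1 (stop-cluster a-epenthesis): no segment meets the environment; /nimruureulatirib/ is unchanged.
Rule 2 (nasal place assimilation): /m/ precedes the alveolar consonant /r/, so it assimilates in place to [n]. /nimruureulatirib/ → ninruureulatirib.
Rule 3 (intervocalic voicing): /t/ is a voiceless stop between vowels /a/ and /i/, so it voices to [d]. /ninruureulatirib/ → ninruureuladirib.
Rule 4 (pre-rhotic lowering): /u/ is a high vowel immediately before /r/, so it lowers to [o]. /i/ is a high vowel immediately before /r/, so it lowers to [e]. /ninruureuladirib/ → ninruoreuladerib.
Rule 5 (final devoicing): /b/ is a voiced stop in word-final position, so it devoices to [p]. /ninruoreuladerib/ → ninruoreuladerip.

ninruoreuladerip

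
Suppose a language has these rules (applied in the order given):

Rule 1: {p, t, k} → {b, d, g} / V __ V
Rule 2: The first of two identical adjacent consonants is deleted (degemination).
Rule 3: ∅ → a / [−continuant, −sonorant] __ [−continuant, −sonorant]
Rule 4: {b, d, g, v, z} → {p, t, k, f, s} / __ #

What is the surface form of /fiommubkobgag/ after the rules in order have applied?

fiomubakobagak

Rule 1 (intervocalic voicing): no segment meets the environment; /fiommubkobgag/ is unchanged.
Rule 2 (degemination): /mm/ is a geminate; the first /m/ deletes. /fiommubkobgag/ → fiomubkobgag.
Rule 3 (stop-cluster a-epenthesis): /b/ and /k/ form a stop–stop cluster, so [a] is inserted between them. /b/ and /g/ form a stop–stop cluster, so [a] is inserted between them. /fiomubkobgag/ → fiomubakobagag.
Rule 4 (final devoicing): /g/ is a voiced obstruent in word-final position, so it devoices to [k]. /fiomubakobagag/ → fiomubakobagak.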